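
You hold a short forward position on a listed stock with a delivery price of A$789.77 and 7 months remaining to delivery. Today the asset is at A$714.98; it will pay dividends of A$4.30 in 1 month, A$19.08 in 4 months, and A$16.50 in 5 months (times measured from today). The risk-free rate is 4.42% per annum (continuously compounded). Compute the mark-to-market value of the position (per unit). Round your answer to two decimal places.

A$93.97

PV(remaining dividends) I = 4.30·e^(−0.0442·1/12) + 19.08·e^(−0.0442·4/12) + 16.50·e^(−0.0442·5/12) = 39.2840
Current forward F = (S − I)·e^(rT) = (714.98 − 39.2840)·e^(0.0442·7/12) = 675.6960 × 1.026119 = 693.3445
Value (long) = (F − K)·e^(−rT) = (693.3445 − 789.77) × 0.974546 = -93.9711
Short position value = −(long value) = A$93.97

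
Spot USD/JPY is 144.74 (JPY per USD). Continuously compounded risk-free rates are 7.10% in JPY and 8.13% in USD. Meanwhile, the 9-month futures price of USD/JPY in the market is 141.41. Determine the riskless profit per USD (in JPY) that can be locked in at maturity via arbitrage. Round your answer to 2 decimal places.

Fair futures: F* = S·e^(carry·T), with carry = (r_JPY − r_USD) = 0.0710 − 0.0813 = -0.0103
F* = 144.74 · e^(-0.0103 × 9/12) = 144.74 · e^-0.007725 = 144.74 × 0.992305 = 143.6262
Market 141.41 < fair 143.6262: forward underpriced → reverse cash-and-carry (short spot, go long the forward).
At maturity, profit = |F_mkt − F*| = |141.41 − 143.6262| = 2.22 per USD (in JPY)

2.22 per USD (in JPY)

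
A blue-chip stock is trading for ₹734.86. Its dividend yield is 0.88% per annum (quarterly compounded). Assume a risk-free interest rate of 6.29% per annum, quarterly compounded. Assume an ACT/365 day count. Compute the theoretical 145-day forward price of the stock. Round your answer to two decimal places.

F = S · (1+r/4)^(4T) / (1+q/4)^(4T)
= 734.86 × 1.025103 / 1.003498 = 734.86 × 1.021530
F = ₹750.68

₹750.68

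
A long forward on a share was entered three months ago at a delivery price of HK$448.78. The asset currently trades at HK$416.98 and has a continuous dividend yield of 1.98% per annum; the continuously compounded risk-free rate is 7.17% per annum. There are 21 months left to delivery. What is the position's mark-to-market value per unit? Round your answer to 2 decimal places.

Current fair forward for the remaining 21 months: F = S·e^((r − q)·T), (r − q) = 0.0717 − 0.0198 = 0.0519
F = 416.98 · e^(0.0519 × 21/12) = 416.98 × 1.095077 = 456.6252
Value of long forward = (F − K)·e^(−rT) = (456.6252 − 448.78) · e^(−0.0717·21/12)
= 7.8452 × 0.882078 = 6.92

HK$6.92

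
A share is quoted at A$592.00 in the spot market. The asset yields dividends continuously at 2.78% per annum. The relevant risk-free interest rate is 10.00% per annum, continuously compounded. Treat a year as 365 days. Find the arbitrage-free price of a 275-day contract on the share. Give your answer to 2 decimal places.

F = S·e^((r − q)T) = 592.00 · e^((0.1000 − 0.0278) × 275/365)
= 592.00 · e^0.054397 = 592.00 × 1.055904
F = A$625.10

A$625.10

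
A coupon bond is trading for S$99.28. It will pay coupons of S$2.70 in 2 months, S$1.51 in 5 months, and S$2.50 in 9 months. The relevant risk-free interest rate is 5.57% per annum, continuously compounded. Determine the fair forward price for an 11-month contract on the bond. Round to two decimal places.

S$97.59

PV(coupons) I = 2.70·e^(−0.0557·2/12) + 1.51·e^(−0.0557·5/12) + 2.50·e^(−0.0557·9/12)
I = 2.6751 + 1.4754 + 2.3977 = 6.5482
F = (S − I)·e^(rT) = (99.28 − 6.5482) · e^(0.0557·11/12)
= 92.7318 · e^0.051058 = 92.7318 × 1.052384 = S$97.59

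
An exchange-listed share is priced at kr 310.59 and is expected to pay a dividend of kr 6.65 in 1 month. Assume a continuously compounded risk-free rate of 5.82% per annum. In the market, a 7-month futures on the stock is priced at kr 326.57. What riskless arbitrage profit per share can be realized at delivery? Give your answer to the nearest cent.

kr 12.10 per share

PV(dividends) I = 6.65·e^(−0.0582·1/12) = 6.6178
Fair futures F* = (S − I)·e^(rT) = (310.59 − 6.6178)·e^0.033950 = 303.9722 × 1.034533 = 314.4693
Market kr 326.57 > fair 314.4693: forward overpriced → cash-and-carry (borrow at r, buy the stock and collect the dividends, short the forward).
Profit at T = |F_mkt − F*| = |326.57 − 314.4693| = kr 12.10 per share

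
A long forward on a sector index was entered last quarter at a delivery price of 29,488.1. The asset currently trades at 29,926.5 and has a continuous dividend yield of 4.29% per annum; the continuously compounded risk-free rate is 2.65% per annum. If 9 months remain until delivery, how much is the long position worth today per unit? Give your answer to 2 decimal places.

Current fair forward for the remaining 9 months: F = S·e^((r − q)·T), (r − q) = 0.0265 − 0.0429 = -0.0164
F = 29926.5 · e^(-0.0164 × 9/12) = 29926.5 × 0.98777534 = 29560.6587
Value of long forward = (F − K)·e^(−rT) = (29560.6587 − 29488.1) · e^(−0.0265·9/12)
= 72.5587 × 0.98032121 = 71.13

71.13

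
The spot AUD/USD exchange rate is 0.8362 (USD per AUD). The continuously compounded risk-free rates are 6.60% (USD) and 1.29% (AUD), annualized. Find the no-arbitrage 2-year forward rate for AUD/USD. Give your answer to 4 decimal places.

0.9299

F = S·e^((r_USD − r_AUD)T) = 0.8362 · e^((0.0660 − 0.0129) × 2)
= 0.8362 · e^0.106200 = 0.8362 × 1.112044
F = 0.9299 USD per AUD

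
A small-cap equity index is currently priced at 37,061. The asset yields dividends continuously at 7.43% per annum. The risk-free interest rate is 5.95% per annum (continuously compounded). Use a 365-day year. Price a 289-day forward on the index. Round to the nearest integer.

F = S·e^((r − q)T) = 37061 · e^((0.0595 − 0.0743) × 289/365)
= 37061 · e^-0.011718 = 37061 × 0.988350
F = 36,629

36,629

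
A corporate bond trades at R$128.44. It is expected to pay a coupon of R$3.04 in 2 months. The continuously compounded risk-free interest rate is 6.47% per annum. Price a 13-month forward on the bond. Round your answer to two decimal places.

R$134.54

PV(coupons) I = 3.04·e^(−0.0647·2/12)
I = 3.0074
F = (S − I)·e^(rT) = (128.44 − 3.0074) · e^(0.0647·13/12)
= 125.4326 · e^0.070092 = 125.4326 × 1.072607 = R$134.54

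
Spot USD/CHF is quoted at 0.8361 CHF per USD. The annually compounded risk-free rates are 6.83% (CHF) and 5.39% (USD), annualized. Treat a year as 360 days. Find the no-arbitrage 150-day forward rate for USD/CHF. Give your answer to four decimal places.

0.8408

By covered interest parity, F = S · (1+r_CHF)^T / (1+r_USD)^T
= 0.8361 × 1.027911 / 1.022115 = 0.8361 × 1.005671
F = 0.8408 CHF per USD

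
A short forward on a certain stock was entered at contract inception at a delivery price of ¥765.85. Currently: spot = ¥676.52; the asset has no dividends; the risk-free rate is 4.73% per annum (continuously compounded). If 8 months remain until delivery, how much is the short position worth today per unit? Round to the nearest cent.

Current fair forward for the remaining 8 months: F = S·e^(r·T), r = 0.0473
F = 676.52 · e^(0.0473 × 8/12) = 676.52 × 1.032036 = 698.1930
Value of long forward = (F − K)·e^(−rT) = (698.1930 − 765.85) · e^(−0.0473·8/12)
= -67.6570 × 0.968959 = -65.56
Short position value = −(long value) = ¥65.56

¥65.56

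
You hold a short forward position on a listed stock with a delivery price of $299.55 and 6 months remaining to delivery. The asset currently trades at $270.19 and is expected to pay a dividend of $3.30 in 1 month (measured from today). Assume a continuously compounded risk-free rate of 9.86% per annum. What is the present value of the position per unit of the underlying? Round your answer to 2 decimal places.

$18.22

PV(remaining dividends) I = 3.30·e^(−0.0986·1/12) = 3.2730
Current forward F = (S − I)·e^(rT) = (270.19 − 3.2730)·e^(0.0986·6/12) = 266.9170 × 1.050535 = 280.4057
Value (long) = (F − K)·e^(−rT) = (280.4057 − 299.55) × 0.951896 = -18.2234
Short position value = −(long value) = $18.22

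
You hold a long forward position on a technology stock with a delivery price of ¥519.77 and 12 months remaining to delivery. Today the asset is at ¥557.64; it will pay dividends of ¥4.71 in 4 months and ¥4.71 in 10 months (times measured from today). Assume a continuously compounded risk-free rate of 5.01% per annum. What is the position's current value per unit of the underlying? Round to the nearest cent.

¥54.12

PV(remaining dividends) I = 4.71·e^(−0.0501·4/12) + 4.71·e^(−0.0501·10/12) = 9.1494
Current forward F = (S − I)·e^(rT) = (557.64 − 9.1494)·e^(0.0501·12/12) = 548.4906 × 1.051376 = 576.6699
Value (long) = (F − K)·e^(−rT) = (576.6699 − 519.77) × 0.951134 = 54.1194
Value = ¥54.12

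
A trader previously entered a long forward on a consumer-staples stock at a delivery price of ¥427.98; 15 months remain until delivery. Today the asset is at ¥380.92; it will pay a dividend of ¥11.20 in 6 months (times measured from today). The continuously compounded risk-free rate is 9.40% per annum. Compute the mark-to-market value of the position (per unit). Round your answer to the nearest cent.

PV(remaining dividends) I = 11.20·e^(−0.0940·6/12) = 10.6858
Current forward F = (S − I)·e^(rT) = (380.92 − 10.6858)·e^(0.0940·15/12) = 370.2342 × 1.124682 = 416.3957
Value (long) = (F − K)·e^(−rT) = (416.3957 − 427.98) × 0.889141 = -10.3001
Value = -¥10.30

-¥10.30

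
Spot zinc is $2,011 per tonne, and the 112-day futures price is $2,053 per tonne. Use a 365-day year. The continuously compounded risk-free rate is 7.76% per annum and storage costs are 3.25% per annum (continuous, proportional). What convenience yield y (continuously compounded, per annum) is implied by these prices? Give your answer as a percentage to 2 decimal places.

4.27%

F = S·e^((r+u−y)T) ⇒ (r+u−y) = ln(F/S)/T
ln(2053/2011) = 0.020670; /T ⇒ 0.067362
y = r + u − ln(F/S)/T = 0.0776 + 0.0325 − 0.067362 = 0.042738
y = 4.27%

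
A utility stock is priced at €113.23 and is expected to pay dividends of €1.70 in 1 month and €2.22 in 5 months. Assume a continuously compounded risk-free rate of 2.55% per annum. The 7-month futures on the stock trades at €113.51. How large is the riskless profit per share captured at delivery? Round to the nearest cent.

PV(dividends) I = 1.70·e^(−0.0255·1/12) + 2.22·e^(−0.0255·5/12) = 3.8929
Fair futures F* = (S − I)·e^(rT) = (113.23 − 3.8929)·e^0.014875 = 109.3371 × 1.014986 = 110.9756
Market €113.51 > fair 110.9756: forward overpriced → cash-and-carry (borrow at r, buy the stock and collect the dividends, short the forward).
Profit at T = |F_mkt − F*| = |113.51 − 110.9756| = €2.53 per share

€2.53 per share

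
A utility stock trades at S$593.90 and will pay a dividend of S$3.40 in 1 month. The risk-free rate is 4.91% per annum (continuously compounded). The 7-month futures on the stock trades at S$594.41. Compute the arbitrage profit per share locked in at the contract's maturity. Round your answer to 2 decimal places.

PV(dividends) I = 3.40·e^(−0.0491·1/12) = 3.3861
Fair futures F* = (S − I)·e^(rT) = (593.90 − 3.3861)·e^0.028642 = 590.5139 × 1.029056 = 607.6719
Market S$594.41 < fair 607.6719: forward underpriced → reverse cash-and-carry (short the stock, invest proceeds at r, pay the dividends, go long the forward).
Profit at T = |F_mkt − F*| = |594.41 − 607.6719| = S$13.26 per share

S$13.26 per share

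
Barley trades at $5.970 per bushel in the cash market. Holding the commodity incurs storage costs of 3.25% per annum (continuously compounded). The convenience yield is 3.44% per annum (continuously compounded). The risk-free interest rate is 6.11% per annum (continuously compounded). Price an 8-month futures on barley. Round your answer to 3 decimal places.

$6.210 per bushel

Net carry = r + u − y = 0.0611 + 0.0325 − 0.0344 = 0.0592
F = S·e^((r+u−y)T) = 5.970 · e^(0.0592 × 8/12) = 5.970 · e^0.039467
= 5.970 × 1.040256 = $6.210 per bushel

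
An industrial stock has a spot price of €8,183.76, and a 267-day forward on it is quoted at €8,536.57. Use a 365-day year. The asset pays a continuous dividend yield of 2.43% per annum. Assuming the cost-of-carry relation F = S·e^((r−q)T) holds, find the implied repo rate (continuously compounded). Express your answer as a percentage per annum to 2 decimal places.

From F = S·e^((r−q)T): (r − q) = ln(F/S)/T
ln(8536.57/8183.76) = ln(1.043111) = 0.042208
(r − q) = 0.042208 / (267/365) = 0.057700
r = ln(F/S)/T + q = 0.057700 + 0.0243 = 0.082000
r = 8.20%

8.20%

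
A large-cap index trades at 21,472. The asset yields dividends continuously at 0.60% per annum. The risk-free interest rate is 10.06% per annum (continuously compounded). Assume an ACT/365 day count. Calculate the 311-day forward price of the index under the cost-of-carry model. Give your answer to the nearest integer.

23,274

F = S·e^((r − q)T) = 21472 · e^((0.1006 − 0.0060) × 311/365)
= 21472 · e^0.080604 = 21472 × 1.083942
F = 23,274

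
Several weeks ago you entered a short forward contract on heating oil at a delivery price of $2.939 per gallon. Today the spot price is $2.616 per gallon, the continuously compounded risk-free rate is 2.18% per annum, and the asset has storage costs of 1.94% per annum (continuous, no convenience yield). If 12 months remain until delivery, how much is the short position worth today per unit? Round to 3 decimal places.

Current fair forward for the remaining 12 months: F = S·e^((r + u)·T), (r + u) = 0.0218 + 0.0194 = 0.0412
F = 2.616 · e^(0.0412 × 12/12) = 2.616 × 1.042060 = 2.7260
Value of long forward = (F − K)·e^(−rT) = (2.7260 − 2.939) · e^(−0.0218·12/12)
= -0.2130 × 0.978436 = -0.208
Short position value = −(long value) = $0.208

$0.208 per gallon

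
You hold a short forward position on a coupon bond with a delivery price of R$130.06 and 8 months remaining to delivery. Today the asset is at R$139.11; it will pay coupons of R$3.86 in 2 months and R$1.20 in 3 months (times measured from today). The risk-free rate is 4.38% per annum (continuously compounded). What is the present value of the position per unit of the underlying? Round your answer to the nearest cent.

-R$7.77

PV(remaining coupons) I = 3.86·e^(−0.0438·2/12) + 1.20·e^(−0.0438·3/12) = 5.0189
Current forward F = (S − I)·e^(rT) = (139.11 − 5.0189)·e^(0.0438·8/12) = 134.0911 × 1.029630 = 138.0642
Value (long) = (F − K)·e^(−rT) = (138.0642 − 130.06) × 0.971222 = 7.7739
Short position value = −(long value) = -R$7.77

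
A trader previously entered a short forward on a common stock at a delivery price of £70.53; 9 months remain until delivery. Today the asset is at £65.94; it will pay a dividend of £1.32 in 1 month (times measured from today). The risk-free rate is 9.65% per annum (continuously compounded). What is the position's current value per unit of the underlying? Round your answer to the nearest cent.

£0.98

PV(remaining dividends) I = 1.32·e^(−0.0965·1/12) = 1.3094
Current forward F = (S − I)·e^(rT) = (65.94 − 1.3094)·e^(0.0965·9/12) = 64.6306 × 1.075058 = 69.4816
Value (long) = (F − K)·e^(−rT) = (69.4816 − 70.53) × 0.930182 = -0.9752
Short position value = −(long value) = £0.98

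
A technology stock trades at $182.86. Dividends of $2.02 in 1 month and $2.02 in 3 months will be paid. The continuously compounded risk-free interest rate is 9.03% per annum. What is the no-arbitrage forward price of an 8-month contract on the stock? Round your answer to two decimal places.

$189.98

PV(dividends) I = 2.02·e^(−0.0903·1/12) + 2.02·e^(−0.0903·3/12)
I = 2.0049 + 1.9749 = 3.9798
F = (S − I)·e^(rT) = (182.86 − 3.9798) · e^(0.0903·8/12)
= 178.8802 · e^0.060200 = 178.8802 × 1.062049 = $189.98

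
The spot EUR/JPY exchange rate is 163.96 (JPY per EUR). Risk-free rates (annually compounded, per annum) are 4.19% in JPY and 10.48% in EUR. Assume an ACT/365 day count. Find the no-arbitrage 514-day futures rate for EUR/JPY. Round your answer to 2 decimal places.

By covered interest parity, F = S · (1+r_JPY)^T / (1+r_EUR)^T
= 163.96 × 1.059505 / 1.150676 = 163.96 × 0.920767
F = 150.97 JPY per EUR

150.97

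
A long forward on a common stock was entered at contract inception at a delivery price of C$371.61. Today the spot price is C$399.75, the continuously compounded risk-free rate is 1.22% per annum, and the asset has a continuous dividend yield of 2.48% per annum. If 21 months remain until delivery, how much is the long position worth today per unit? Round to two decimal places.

C$19.01

Current fair forward for the remaining 21 months: F = S·e^((r − q)·T), (r − q) = 0.0122 − 0.0248 = -0.0126
F = 399.75 · e^(-0.0126 × 21/12) = 399.75 × 0.978191 = 391.0319
Value of long forward = (F − K)·e^(−rT) = (391.0319 − 371.61) · e^(−0.0122·21/12)
= 19.4219 × 0.978876 = 19.01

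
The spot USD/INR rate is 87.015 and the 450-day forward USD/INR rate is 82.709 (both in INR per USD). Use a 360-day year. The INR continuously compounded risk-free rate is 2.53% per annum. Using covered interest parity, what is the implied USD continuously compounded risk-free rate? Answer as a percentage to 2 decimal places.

6.59%

F = S·e^((r_INR − r_USD)T) ⇒ r_USD = r_INR − ln(F/S)/T
ln(82.709/87.015) = -0.050752; /(450/360) = -0.040602
r_USD = 0.0253 + 0.040602 = 0.065902
r_USD = 6.59%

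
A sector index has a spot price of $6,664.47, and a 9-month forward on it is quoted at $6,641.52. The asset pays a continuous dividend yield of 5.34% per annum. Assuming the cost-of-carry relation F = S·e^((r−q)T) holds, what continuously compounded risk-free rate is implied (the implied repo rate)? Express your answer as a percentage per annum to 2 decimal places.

4.88%

From F = S·e^((r−q)T): (r − q) = ln(F/S)/T
ln(6641.52/6664.47) = ln(0.996556) = -0.003450
(r − q) = -0.003450 / (9/12) = -0.004600
r = ln(F/S)/T + q = -0.004600 + 0.0534 = 0.048800
r = 4.88%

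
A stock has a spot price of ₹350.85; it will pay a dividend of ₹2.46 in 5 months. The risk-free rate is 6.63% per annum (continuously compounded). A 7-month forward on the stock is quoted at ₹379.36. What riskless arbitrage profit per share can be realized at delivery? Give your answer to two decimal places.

PV(dividends) I = 2.46·e^(−0.0663·5/12) = 2.3930
Fair forward F* = (S − I)·e^(rT) = (350.85 − 2.3930)·e^0.038675 = 348.4570 × 1.039433 = 362.1977
Market ₹379.36 > fair 362.1977: forward overpriced → cash-and-carry (borrow at r, buy the stock and collect the dividends, short the forward).
Profit at T = |F_mkt − F*| = |379.36 − 362.1977| = ₹17.16 per share

₹17.16 per share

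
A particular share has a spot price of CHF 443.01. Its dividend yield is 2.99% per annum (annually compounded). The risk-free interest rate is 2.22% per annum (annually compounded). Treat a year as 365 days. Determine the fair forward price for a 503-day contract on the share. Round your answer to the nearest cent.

CHF 438.45

F = S · (1+r)^T / (1+q)^T
= 443.01 × 1.030721 / 1.041436 = 443.01 × 0.989711
F = CHF 438.45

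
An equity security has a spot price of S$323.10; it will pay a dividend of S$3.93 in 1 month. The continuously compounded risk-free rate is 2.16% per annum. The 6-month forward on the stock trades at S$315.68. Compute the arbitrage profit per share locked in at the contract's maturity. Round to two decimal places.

PV(dividends) I = 3.93·e^(−0.0216·1/12) = 3.9229
Fair forward F* = (S − I)·e^(rT) = (323.10 − 3.9229)·e^0.010800 = 319.1771 × 1.010859 = 322.6430
Market S$315.68 < fair 322.6430: forward underpriced → reverse cash-and-carry (short the stock, invest proceeds at r, pay the dividends, go long the forward).
Profit at T = |F_mkt − F*| = |315.68 − 322.6430| = S$6.96 per share

S$6.96 per share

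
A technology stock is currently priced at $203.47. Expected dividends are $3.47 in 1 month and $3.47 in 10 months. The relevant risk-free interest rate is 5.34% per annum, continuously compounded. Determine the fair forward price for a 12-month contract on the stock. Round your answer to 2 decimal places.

$207.49

PV(dividends) I = 3.47·e^(−0.0534·1/12) + 3.47·e^(−0.0534·10/12)
I = 3.4546 + 3.3190 = 6.7736
F = (S − I)·e^(rT) = (203.47 − 6.7736) · e^(0.0534·12/12)
= 196.6964 · e^0.053400 = 196.6964 × 1.054852 = $207.49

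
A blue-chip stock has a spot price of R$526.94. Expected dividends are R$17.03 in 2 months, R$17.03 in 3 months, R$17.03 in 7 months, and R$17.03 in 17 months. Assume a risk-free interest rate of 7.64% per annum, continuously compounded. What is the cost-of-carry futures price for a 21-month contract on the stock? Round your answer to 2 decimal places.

R$527.91

PV(dividends) I = 17.03·e^(−0.0764·2/12) + 17.03·e^(−0.0764·3/12) + 17.03·e^(−0.0764·7/12) + 17.03·e^(−0.0764·17/12)
I = 16.8145 + 16.7078 + 16.2877 + 15.2830 = 65.0930
F = (S − I)·e^(rT) = (526.94 − 65.0930) · e^(0.0764·21/12)
= 461.8470 · e^0.133700 = 461.8470 × 1.143050 = R$527.91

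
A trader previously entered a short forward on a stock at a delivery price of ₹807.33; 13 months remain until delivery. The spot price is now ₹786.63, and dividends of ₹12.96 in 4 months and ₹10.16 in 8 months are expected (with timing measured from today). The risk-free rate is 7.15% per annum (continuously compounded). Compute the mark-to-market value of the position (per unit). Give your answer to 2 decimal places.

PV(remaining dividends) I = 12.96·e^(−0.0715·4/12) + 10.16·e^(−0.0715·8/12) = 22.3418
Current forward F = (S − I)·e^(rT) = (786.63 − 22.3418)·e^(0.0715·13/12) = 764.2882 × 1.080537 = 825.8417
Value (long) = (F − K)·e^(−rT) = (825.8417 − 807.33) × 0.925466 = 17.1319
Short position value = −(long value) = -₹17.13

-₹17.13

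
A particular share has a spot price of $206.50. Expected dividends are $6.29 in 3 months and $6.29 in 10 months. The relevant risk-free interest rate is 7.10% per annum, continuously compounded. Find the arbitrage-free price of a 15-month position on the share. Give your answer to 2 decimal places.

$212.43

PV(dividends) I = 6.29·e^(−0.0710·3/12) + 6.29·e^(−0.0710·10/12)
I = 6.1793 + 5.9286 = 12.1079
F = (S − I)·e^(rT) = (206.50 − 12.1079) · e^(0.0710·15/12)
= 194.3921 · e^0.088750 = 194.3921 × 1.092807 = $212.43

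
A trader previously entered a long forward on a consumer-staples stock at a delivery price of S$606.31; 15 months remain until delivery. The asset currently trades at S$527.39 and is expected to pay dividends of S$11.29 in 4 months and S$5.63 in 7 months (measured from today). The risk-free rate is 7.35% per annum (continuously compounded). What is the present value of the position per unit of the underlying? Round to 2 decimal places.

-S$42.11

PV(remaining dividends) I = 11.29·e^(−0.0735·4/12) + 5.63·e^(−0.0735·7/12) = 16.4105
Current forward F = (S − I)·e^(rT) = (527.39 − 16.4105)·e^(0.0735·15/12) = 510.9795 × 1.096228 = 560.1500
Value (long) = (F − K)·e^(−rT) = (560.1500 − 606.31) × 0.912219 = -42.1080
Value = -S$42.11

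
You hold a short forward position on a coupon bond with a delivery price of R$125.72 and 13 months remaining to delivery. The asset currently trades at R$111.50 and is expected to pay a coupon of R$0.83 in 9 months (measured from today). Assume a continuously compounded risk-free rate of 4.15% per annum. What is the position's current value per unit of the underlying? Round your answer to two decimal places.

PV(remaining coupons) I = 0.83·e^(−0.0415·9/12) = 0.8046
Current forward F = (S − I)·e^(rT) = (111.50 − 0.8046)·e^(0.0415·13/12) = 110.6954 × 1.045984 = 115.7856
Value (long) = (F − K)·e^(−rT) = (115.7856 − 125.72) × 0.956037 = -9.4977
Short position value = −(long value) = R$9.50

R$9.50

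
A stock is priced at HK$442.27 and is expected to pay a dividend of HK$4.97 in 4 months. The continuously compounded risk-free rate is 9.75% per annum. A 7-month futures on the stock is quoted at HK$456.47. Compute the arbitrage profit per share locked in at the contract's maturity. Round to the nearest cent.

PV(dividends) I = 4.97·e^(−0.0975·4/12) = 4.8111
Fair futures F* = (S − I)·e^(rT) = (442.27 − 4.8111)·e^0.056875 = 437.4589 × 1.058523 = 463.0603
Market HK$456.47 < fair 463.0603: forward underpriced → reverse cash-and-carry (short the stock, invest proceeds at r, pay the dividends, go long the forward).
Profit at T = |F_mkt − F*| = |456.47 − 463.0603| = HK$6.59 per share

HK$6.59 per share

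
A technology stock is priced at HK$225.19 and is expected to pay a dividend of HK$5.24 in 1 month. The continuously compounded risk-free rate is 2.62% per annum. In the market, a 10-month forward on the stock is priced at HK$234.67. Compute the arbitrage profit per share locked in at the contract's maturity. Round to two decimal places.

PV(dividends) I = 5.24·e^(−0.0262·1/12) = 5.2286
Fair forward F* = (S − I)·e^(rT) = (225.19 − 5.2286)·e^0.021833 = 219.9614 × 1.022073 = 224.8166
Market HK$234.67 > fair 224.8166: forward overpriced → cash-and-carry (borrow at r, buy the stock and collect the dividends, short the forward).
Profit at T = |F_mkt − F*| = |234.67 − 224.8166| = HK$9.85 per share

HK$9.85 per share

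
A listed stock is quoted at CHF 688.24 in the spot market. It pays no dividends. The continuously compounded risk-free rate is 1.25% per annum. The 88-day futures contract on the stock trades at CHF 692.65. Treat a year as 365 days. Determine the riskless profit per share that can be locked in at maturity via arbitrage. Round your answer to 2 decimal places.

Fair futures: F* = S·e^(carry·T), with carry = r = 0.0125
F* = 688.24 · e^(0.0125 × 88/365) = 688.24 · e^0.003014 = 688.24 × 1.003019 = CHF 690.3178
Market CHF 692.65 > fair CHF 690.3178: forward overpriced → cash-and-carry (buy spot, short the forward).
At maturity, profit = |F_mkt − F*| = |692.65 − 690.3178| = CHF 2.33 per share

CHF 2.33 per share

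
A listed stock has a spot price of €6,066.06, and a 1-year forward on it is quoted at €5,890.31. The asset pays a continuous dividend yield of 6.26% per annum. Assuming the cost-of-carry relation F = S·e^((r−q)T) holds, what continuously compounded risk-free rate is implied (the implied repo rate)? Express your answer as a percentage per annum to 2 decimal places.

3.32%

From F = S·e^((r−q)T): (r − q) = ln(F/S)/T
ln(5890.31/6066.06) = ln(0.971027) = -0.029401
(r − q) = -0.029401 / (1) = -0.029401
r = ln(F/S)/T + q = -0.029401 + 0.0626 = 0.033199
r = 3.32%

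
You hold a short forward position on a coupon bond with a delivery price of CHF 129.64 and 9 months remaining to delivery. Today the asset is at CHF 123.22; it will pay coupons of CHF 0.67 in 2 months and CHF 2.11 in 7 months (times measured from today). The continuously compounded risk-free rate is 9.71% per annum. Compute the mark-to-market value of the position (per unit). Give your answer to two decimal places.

PV(remaining coupons) I = 0.67·e^(−0.0971·2/12) + 2.11·e^(−0.0971·7/12) = 2.6531
Current forward F = (S − I)·e^(rT) = (123.22 − 2.6531)·e^(0.0971·9/12) = 120.5669 × 1.075542 = 129.6748
Value (long) = (F − K)·e^(−rT) = (129.6748 − 129.64) × 0.929764 = 0.0324
Short position value = −(long value) = -CHF 0.03

-CHF 0.03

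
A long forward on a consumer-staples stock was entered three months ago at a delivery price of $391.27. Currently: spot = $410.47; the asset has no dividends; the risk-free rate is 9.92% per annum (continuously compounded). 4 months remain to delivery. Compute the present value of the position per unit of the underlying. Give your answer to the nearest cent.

$31.93

Current fair forward for the remaining 4 months: F = S·e^(r·T), r = 0.0992
F = 410.47 · e^(0.0992 × 4/12) = 410.47 × 1.033619 = 424.2696
Value of long forward = (F − K)·e^(−rT) = (424.2696 − 391.27) · e^(−0.0992·4/12)
= 32.9996 × 0.967474 = 31.93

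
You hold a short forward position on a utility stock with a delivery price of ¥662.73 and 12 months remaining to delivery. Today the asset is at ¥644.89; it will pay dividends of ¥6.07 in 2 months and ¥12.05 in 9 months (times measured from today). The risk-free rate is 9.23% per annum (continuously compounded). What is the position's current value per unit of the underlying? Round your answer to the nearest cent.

PV(remaining dividends) I = 6.07·e^(−0.0923·2/12) + 12.05·e^(−0.0923·9/12) = 17.2214
Current forward F = (S − I)·e^(rT) = (644.89 − 17.2214)·e^(0.0923·12/12) = 627.6686 × 1.096694 = 688.3604
Value (long) = (F − K)·e^(−rT) = (688.3604 − 662.73) × 0.911832 = 23.3706
Short position value = −(long value) = -¥23.37

-¥23.37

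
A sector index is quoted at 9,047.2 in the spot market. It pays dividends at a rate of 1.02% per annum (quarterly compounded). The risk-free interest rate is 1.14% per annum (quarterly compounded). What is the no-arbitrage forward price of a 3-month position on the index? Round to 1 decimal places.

9,049.9

F = S · (1+r/4)^(4T) / (1+q/4)^(4T)
= 9047.2 × 1.002850 / 1.002550 = 9047.2 × 1.000299
F = 9,049.9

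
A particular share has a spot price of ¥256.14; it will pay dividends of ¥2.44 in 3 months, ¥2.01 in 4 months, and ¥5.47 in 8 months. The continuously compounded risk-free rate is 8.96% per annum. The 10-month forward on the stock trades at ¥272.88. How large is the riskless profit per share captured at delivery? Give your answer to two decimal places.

PV(dividends) I = 2.44·e^(−0.0896·3/12) + 2.01·e^(−0.0896·4/12) + 5.47·e^(−0.0896·8/12) = 9.4896
Fair forward F* = (S − I)·e^(rT) = (256.14 − 9.4896)·e^0.074667 = 246.6504 × 1.077525 = 265.7720
Market ¥272.88 > fair 265.7720: forward overpriced → cash-and-carry (borrow at r, buy the stock and collect the dividends, short the forward).
Profit at T = |F_mkt − F*| = |272.88 − 265.7720| = ¥7.11 per share

¥7.11 per share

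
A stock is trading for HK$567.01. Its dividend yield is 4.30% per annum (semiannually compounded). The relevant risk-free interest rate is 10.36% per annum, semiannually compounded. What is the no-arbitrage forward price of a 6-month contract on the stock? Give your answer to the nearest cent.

F = S · (1+r/2)^(2T) / (1+q/2)^(2T)
= 567.01 × 1.051800 / 1.021500 = 567.01 × 1.029662
F = HK$583.83

HK$583.83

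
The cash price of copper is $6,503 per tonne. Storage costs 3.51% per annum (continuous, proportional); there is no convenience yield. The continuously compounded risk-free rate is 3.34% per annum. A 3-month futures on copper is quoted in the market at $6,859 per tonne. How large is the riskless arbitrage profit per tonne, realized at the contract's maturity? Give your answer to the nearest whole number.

Fair futures: F* = S·e^(carry·T), with carry = (r + u) = 0.0334 + 0.0351 = 0.0685
F* = 6503 · e^(0.0685 × 3/12) = 6503 · e^0.017125 = 6503 × 1.017272 = $6615.3198
Market $6859 > fair $6615.3198: forward overpriced → cash-and-carry (buy spot, short the forward).
At maturity, profit = |F_mkt − F*| = |6859 − 6615.3198| = $244 per tonne

$244 per tonne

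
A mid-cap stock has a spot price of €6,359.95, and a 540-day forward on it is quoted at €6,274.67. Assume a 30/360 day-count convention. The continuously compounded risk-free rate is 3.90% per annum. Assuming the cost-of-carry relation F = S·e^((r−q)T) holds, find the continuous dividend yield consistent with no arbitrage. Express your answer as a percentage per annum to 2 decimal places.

4.80%

From F = S·e^((r−q)T): (r − q) = ln(F/S)/T
ln(6274.67/6359.95) = ln(0.986591) = -0.013500
(r − q) = -0.013500 / (540/360) = -0.009000
q = r − ln(F/S)/T = 0.0390 + 0.009000 = 0.048000
q = 4.80%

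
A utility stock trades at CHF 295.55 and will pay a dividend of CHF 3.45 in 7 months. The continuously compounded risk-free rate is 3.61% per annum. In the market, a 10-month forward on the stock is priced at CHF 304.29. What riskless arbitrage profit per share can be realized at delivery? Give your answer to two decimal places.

PV(dividends) I = 3.45·e^(−0.0361·7/12) = 3.3781
Fair forward F* = (S − I)·e^(rT) = (295.55 − 3.3781)·e^0.030083 = 292.1719 × 1.030540 = 301.0948
Market CHF 304.29 > fair 301.0948: forward overpriced → cash-and-carry (borrow at r, buy the stock and collect the dividends, short the forward).
Profit at T = |F_mkt − F*| = |304.29 − 301.0948| = CHF 3.20 per share

CHF 3.20 per share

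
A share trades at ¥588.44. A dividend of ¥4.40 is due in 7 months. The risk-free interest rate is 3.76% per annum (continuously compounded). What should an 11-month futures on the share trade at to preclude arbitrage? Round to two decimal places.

¥604.62

PV(dividends) I = 4.40·e^(−0.0376·7/12)
I = 4.3045
F = (S − I)·e^(rT) = (588.44 − 4.3045) · e^(0.0376·11/12)
= 584.1355 · e^0.034467 = 584.1355 × 1.035068 = ¥604.62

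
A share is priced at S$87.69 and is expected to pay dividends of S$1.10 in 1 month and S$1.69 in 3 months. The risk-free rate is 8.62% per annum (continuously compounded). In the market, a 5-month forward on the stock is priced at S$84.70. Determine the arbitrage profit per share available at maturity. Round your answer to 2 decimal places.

S$3.35 per share

PV(dividends) I = 1.10·e^(−0.0862·1/12) + 1.69·e^(−0.0862·3/12) = 2.7461
Fair forward F* = (S − I)·e^(rT) = (87.69 − 2.7461)·e^0.035917 = 84.9439 × 1.036570 = 88.0503
Market S$84.70 < fair 88.0503: forward underpriced → reverse cash-and-carry (short the stock, invest proceeds at r, pay the dividends, go long the forward).
Profit at T = |F_mkt − F*| = |84.70 − 88.0503| = S$3.35 per share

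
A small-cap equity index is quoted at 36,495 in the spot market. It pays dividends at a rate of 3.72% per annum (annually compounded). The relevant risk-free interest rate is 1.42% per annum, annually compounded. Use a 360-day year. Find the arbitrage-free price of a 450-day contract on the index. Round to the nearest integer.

35,486

F = S · (1+r)^T / (1+q)^T
= 36495 × 1.017781 / 1.046714 = 36495 × 0.972358
F = 35,486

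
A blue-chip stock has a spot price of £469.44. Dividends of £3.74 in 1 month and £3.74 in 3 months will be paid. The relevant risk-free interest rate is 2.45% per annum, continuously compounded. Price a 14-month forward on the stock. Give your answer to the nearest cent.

£475.39

PV(dividends) I = 3.74·e^(−0.0245·1/12) + 3.74·e^(−0.0245·3/12)
I = 3.7324 + 3.7172 = 7.4496
F = (S − I)·e^(rT) = (469.44 − 7.4496) · e^(0.0245·14/12)
= 461.9904 · e^0.028583 = 461.9904 × 1.028995 = £475.39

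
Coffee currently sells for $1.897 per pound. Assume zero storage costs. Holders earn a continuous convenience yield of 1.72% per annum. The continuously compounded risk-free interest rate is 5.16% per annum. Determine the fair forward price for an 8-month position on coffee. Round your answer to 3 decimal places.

Net carry = r + u − y = 0.0516 + 0.0000 − 0.0172 = 0.0344
F = S·e^((r+u−y)T) = 1.897 · e^(0.0344 × 8/12) = 1.897 · e^0.022933
= 1.897 × 1.023198 = $1.941 per pound

$1.941 per pound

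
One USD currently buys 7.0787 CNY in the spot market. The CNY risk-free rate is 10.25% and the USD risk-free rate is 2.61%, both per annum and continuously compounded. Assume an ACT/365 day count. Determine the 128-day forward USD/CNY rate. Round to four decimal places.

7.2709

F = S·e^((r_CNY − r_USD)T) = 7.0787 · e^((0.1025 − 0.0261) × 128/365)
= 7.0787 · e^0.026792 = 7.0787 × 1.027154
F = 7.2709 CNY per USD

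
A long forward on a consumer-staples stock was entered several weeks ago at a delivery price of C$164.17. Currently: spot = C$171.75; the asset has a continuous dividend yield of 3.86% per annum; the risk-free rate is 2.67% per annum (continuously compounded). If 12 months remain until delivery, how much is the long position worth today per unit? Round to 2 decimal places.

Current fair forward for the remaining 12 months: F = S·e^((r − q)·T), (r − q) = 0.0267 − 0.0386 = -0.0119
F = 171.75 · e^(-0.0119 × 12/12) = 171.75 × 0.988171 = 169.7184
Value of long forward = (F − K)·e^(−rT) = (169.7184 − 164.17) · e^(−0.0267·12/12)
= 5.5484 × 0.973653 = 5.40

C$5.40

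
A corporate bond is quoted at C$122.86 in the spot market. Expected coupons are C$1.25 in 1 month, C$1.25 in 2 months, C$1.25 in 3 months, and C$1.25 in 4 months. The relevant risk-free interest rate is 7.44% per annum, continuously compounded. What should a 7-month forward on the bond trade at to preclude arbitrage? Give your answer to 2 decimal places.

C$123.17

PV(coupons) I = 1.25·e^(−0.0744·1/12) + 1.25·e^(−0.0744·2/12) + 1.25·e^(−0.0744·3/12) + 1.25·e^(−0.0744·4/12)
I = 1.2423 + 1.2346 + 1.2270 + 1.2194 = 4.9233
F = (S − I)·e^(rT) = (122.86 − 4.9233) · e^(0.0744·7/12)
= 117.9367 · e^0.043400 = 117.9367 × 1.044356 = C$123.17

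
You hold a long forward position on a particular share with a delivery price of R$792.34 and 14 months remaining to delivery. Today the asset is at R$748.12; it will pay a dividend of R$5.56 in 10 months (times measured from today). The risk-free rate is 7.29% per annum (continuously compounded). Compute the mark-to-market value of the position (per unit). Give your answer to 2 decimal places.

R$15.15

PV(remaining dividends) I = 5.56·e^(−0.0729·10/12) = 5.2323
Current forward F = (S − I)·e^(rT) = (748.12 − 5.2323)·e^(0.0729·14/12) = 742.8877 × 1.088772 = 808.8353
Value (long) = (F − K)·e^(−rT) = (808.8353 − 792.34) × 0.918466 = 15.1504
Value = R$15.15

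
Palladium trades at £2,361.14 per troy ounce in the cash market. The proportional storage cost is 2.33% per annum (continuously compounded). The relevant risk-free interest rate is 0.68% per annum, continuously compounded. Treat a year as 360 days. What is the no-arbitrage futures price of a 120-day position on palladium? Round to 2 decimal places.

£2,384.95 per troy ounce

Net carry = r + u − y = 0.0068 + 0.0233 − 0.0000 = 0.0301
F = S·e^((r+u−y)T) = 2361.14 · e^(0.0301 × 120/360) = 2361.14 · e^0.01003333
= 2361.14 × 1.01008383 = £2,384.95 per troy ounce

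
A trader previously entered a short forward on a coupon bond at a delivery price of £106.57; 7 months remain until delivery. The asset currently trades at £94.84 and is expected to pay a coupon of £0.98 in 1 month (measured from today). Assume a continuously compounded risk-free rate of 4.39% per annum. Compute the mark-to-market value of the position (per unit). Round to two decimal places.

PV(remaining coupons) I = 0.98·e^(−0.0439·1/12) = 0.9764
Current forward F = (S − I)·e^(rT) = (94.84 − 0.9764)·e^(0.0439·7/12) = 93.8636 × 1.025939 = 96.2983
Value (long) = (F − K)·e^(−rT) = (96.2983 − 106.57) × 0.974717 = -10.0120
Short position value = −(long value) = £10.01

£10.01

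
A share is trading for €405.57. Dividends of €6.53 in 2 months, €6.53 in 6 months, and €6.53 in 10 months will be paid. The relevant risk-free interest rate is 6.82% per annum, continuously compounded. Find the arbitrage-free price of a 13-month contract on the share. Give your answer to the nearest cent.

PV(dividends) I = 6.53·e^(−0.0682·2/12) + 6.53·e^(−0.0682·6/12) + 6.53·e^(−0.0682·10/12)
I = 6.4562 + 6.3111 + 6.1692 = 18.9365
F = (S − I)·e^(rT) = (405.57 − 18.9365) · e^(0.0682·13/12)
= 386.6335 · e^0.073883 = 386.6335 × 1.076681 = €416.28

€416.28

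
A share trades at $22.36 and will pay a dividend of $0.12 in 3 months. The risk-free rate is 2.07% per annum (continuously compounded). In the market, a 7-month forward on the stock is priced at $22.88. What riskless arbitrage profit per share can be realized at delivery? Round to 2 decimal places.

PV(dividends) I = 0.12·e^(−0.0207·3/12) = 0.1194
Fair forward F* = (S − I)·e^(rT) = (22.36 − 0.1194)·e^0.012075 = 22.2406 × 1.012148 = 22.5108
Market $22.88 > fair 22.5108: forward overpriced → cash-and-carry (borrow at r, buy the stock and collect the dividends, short the forward).
Profit at T = |F_mkt − F*| = |22.88 − 22.5108| = $0.37 per share

$0.37 per share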